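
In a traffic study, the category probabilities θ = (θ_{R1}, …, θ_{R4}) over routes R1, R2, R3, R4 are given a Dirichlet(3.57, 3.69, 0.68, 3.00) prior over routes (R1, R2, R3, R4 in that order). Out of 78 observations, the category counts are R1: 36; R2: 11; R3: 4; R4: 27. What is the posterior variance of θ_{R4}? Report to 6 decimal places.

The Dirichlet prior is conjugate to the Multinomial likelihood: each posterior αⱼ = prior αⱼ + observed count nⱼ.
Posterior concentration: (39.57, 14.69, 4.68, 30.00), total = 88.94.
Var[θ_j] = α_j(Σα−α_j)/((Σα)²(Σα+1)) = 30.00·58.94/(88.94²·89.94) = 0.002485.

0.002485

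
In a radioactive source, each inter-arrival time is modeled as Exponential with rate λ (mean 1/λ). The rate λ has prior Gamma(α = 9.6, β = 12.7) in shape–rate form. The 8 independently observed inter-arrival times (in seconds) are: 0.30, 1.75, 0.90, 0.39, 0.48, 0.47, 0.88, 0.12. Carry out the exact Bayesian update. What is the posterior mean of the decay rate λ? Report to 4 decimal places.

With a Gamma(shape α, rate β) prior on the exponential rate λ, the posterior after n observations with total T = Σxᵢ is Gamma(α+n, β+T).
Sum of observations T = 5.29 seconds; n = 8.
Posterior: Gamma(9.6+8, 12.7+5.29) = Gamma(17.6, 17.99).
Posterior mean of λ = α/β = 17.6/17.99 = 0.9783.

0.9783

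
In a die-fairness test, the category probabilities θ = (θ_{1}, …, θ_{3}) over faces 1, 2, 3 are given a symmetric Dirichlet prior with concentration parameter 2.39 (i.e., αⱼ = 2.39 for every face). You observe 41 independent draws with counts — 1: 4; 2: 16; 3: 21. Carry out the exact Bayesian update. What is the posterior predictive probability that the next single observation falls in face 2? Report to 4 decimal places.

0.3818

The Dirichlet prior is conjugate to the Multinomial likelihood: each posterior αⱼ = prior αⱼ + observed count nⱼ.
Posterior concentration: (6.39, 18.39, 23.39), total = 48.17.
P(next = 2 | data) = α_{2}/Σα = 0.3818.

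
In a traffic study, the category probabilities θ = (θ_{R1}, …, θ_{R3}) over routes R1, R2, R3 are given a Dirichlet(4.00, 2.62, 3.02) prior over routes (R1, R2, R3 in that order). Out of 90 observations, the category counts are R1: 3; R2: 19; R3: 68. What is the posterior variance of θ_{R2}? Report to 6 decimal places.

The Dirichlet prior is conjugate to the Multinomial likelihood: each posterior αⱼ = prior αⱼ + observed count nⱼ.
Posterior concentration: (7.00, 21.62, 71.02), total = 99.64.
Var[θ_j] = α_j(Σα−α_j)/((Σα)²(Σα+1)) = 21.62·78.02/(99.64²·100.64) = 0.001688.

0.001688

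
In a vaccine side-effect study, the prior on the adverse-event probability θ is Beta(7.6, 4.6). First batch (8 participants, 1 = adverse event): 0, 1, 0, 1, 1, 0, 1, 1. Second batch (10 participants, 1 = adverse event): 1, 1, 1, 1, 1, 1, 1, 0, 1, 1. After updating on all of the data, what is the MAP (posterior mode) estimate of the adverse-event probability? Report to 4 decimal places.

The Beta prior is conjugate to a Binomial/Bernoulli likelihood; the update adds successes to α and failures to β.
After batch 1: Beta(7.6+5, 4.6+3) = Beta(12.6, 7.6).
After batch 2: Beta(12.6+9, 7.6+1) = Beta(21.6, 8.6).
Mode of Beta(a,b) for a,b>1 is (a−1)/(a+b−2) = 20.6/28.2 = 0.7305.

0.7305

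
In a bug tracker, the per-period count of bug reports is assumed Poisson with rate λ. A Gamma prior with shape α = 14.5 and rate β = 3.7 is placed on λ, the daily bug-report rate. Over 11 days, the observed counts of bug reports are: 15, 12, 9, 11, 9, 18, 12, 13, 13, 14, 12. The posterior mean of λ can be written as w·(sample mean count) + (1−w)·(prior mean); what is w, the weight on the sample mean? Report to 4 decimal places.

0.7483

With a Gamma(shape α, rate β) prior, the Poisson likelihood is conjugate: the posterior is Gamma(α + ΣXᵢ, β + n).
Posterior mean = (α₀+S)/(β₀+n) = [n/(β₀+n)]·(S/n) + [β₀/(β₀+n)]·(α₀/β₀), so only n and β₀ enter the weight.
Weight on data w = n/(β₀+n) = 11/(3.7+11) = 11/14.7 = 0.7483.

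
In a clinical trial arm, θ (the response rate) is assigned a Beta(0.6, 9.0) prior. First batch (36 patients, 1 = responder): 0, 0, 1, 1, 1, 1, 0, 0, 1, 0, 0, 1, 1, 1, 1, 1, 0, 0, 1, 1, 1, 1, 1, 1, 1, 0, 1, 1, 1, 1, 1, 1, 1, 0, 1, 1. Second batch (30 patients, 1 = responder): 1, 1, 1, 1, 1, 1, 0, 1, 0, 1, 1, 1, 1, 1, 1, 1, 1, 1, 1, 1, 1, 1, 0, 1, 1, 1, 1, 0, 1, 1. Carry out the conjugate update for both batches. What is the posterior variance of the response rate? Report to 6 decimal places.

0.002763

The Beta prior is conjugate to a Binomial/Bernoulli likelihood; the update adds successes to α and failures to β.
After batch 1: Beta(0.6+26, 9.0+10) = Beta(26.6, 19.0).
After batch 2: Beta(26.6+26, 19.0+4) = Beta(52.6, 23.0).
Var = αβ/((α+β)²(α+β+1)) = 52.6·23.0/(75.6²·76.6) = 0.002763.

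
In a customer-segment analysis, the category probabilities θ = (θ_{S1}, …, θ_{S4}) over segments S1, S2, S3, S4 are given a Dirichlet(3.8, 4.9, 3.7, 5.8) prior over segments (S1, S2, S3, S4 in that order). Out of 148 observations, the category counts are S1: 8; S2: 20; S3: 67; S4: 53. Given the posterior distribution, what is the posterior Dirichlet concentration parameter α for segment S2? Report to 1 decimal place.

24.9

The Dirichlet prior is conjugate to the Multinomial likelihood: each posterior αⱼ = prior αⱼ + observed count nⱼ.
Posterior concentration: (11.8, 24.9, 70.7, 58.8), total = 166.2.
α_{S2} = 4.9 + 20 = 24.9.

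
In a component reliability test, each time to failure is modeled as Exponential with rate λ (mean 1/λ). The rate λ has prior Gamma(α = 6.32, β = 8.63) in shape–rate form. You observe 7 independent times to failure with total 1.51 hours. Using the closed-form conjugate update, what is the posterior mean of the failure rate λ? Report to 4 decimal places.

1.3136

With a Gamma(shape α, rate β) prior on the exponential rate λ, the posterior after n observations with total T = Σxᵢ is Gamma(α+n, β+T).
Posterior: Gamma(6.32+7, 8.63+1.51) = Gamma(13.32, 10.14).
Posterior mean of λ = α/β = 13.32/10.14 = 1.3136.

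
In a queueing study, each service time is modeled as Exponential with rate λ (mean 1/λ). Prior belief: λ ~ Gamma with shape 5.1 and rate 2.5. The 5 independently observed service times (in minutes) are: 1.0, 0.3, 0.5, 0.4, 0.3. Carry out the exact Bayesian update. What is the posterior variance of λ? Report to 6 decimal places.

With a Gamma(shape α, rate β) prior on the exponential rate λ, the posterior after n observations with total T = Σxᵢ is Gamma(α+n, β+T).
Sum of observations T = 2.5 minutes; n = 5.
Posterior: Gamma(5.1+5, 2.5+2.5) = Gamma(10.1, 5.0).
Var = α/β² = 0.404000.

0.404000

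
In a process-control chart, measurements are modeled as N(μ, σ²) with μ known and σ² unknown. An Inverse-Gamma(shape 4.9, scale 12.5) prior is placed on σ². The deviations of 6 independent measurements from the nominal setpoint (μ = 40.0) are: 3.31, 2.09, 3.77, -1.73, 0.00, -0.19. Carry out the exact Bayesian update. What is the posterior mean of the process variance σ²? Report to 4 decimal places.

4.1715

With known mean μ and an Inverse-Gamma(α, β) prior on σ², the Normal likelihood is conjugate: posterior is Inv-Gamma(α + n/2, β + Σ(xᵢ−μ)²/2).
Σ(xᵢ−μ)² = (3.31)² + (2.09)² + (3.77)² + (-1.73)² + (0.00)² + (-0.19)² = 32.5661.
Posterior: Inv-Gamma(4.9 + 6/2, 12.5 + 32.5661/2) = Inv-Gamma(7.90, 28.78305).
E[σ²|data] = β/(α−1) = 28.78305/6.90 = 4.1715.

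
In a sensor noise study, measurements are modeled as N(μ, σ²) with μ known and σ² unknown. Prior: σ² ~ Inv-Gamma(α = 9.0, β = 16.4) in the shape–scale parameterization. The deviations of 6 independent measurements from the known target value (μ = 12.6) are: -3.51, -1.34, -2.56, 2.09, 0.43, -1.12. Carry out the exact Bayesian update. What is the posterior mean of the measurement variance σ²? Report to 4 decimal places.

2.6944

With known mean μ and an Inverse-Gamma(α, β) prior on σ², the Normal likelihood is conjugate: posterior is Inv-Gamma(α + n/2, β + Σ(xᵢ−μ)²/2).
Σ(xᵢ−μ)² = (-3.51)² + (-1.34)² + (-2.56)² + (2.09)² + (0.43)² + (-1.12)² = 26.4767.
Posterior: Inv-Gamma(9.0 + 6/2, 16.4 + 26.4767/2) = Inv-Gamma(12.00, 29.63835).
E[σ²|data] = β/(α−1) = 29.63835/11.00 = 2.6944.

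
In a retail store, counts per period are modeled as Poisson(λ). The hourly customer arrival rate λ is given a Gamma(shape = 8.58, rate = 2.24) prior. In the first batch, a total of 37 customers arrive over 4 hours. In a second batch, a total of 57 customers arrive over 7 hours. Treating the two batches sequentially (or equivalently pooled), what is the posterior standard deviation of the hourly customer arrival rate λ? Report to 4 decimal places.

0.7650

With a Gamma(shape α, rate β) prior, the Poisson likelihood is conjugate: the posterior is Gamma(α + ΣXᵢ, β + n).
After batch 1: Gamma(α+S, β+n) = Gamma(8.58+37, 2.24+4) = Gamma(45.58, 6.24).
After batch 2: Gamma(α+S, β+n) = Gamma(45.58+57, 6.24+7) = Gamma(102.58, 13.24).
SD = √α/β = √102.58/13.24 = 0.7650.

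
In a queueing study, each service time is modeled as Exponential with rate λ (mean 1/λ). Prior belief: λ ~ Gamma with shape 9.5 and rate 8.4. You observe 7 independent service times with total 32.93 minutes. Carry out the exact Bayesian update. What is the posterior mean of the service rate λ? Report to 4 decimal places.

0.3992

With a Gamma(shape α, rate β) prior on the exponential rate λ, the posterior after n observations with total T = Σxᵢ is Gamma(α+n, β+T).
Posterior: Gamma(9.5+7, 8.4+32.93) = Gamma(16.5, 41.33).
Posterior mean of λ = α/β = 16.5/41.33 = 0.3992.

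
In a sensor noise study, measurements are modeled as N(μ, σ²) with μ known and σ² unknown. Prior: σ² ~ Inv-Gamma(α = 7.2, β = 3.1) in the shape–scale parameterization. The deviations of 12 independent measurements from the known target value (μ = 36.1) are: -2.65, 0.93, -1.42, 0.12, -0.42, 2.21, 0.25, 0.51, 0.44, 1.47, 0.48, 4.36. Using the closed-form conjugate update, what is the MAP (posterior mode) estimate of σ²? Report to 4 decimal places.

With known mean μ and an Inverse-Gamma(α, β) prior on σ², the Normal likelihood is conjugate: posterior is Inv-Gamma(α + n/2, β + Σ(xᵢ−μ)²/2).
Σ(xᵢ−μ)² = (-2.65)² + (0.93)² + (-1.42)² + (0.12)² + (-0.42)² + (2.21)² + (0.25)² + (0.51)² + (0.44)² + (1.47)² + (0.48)² + (4.36)² = 36.8958.
Posterior: Inv-Gamma(7.2 + 12/2, 3.1 + 36.8958/2) = Inv-Gamma(13.20, 21.54790).
Mode = β/(α+1) = 21.54790/14.20 = 1.5175.

1.5175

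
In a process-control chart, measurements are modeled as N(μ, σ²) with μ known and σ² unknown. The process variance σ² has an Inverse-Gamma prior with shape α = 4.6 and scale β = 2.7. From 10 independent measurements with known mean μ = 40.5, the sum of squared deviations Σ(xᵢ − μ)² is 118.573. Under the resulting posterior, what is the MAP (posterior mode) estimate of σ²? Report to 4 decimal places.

With known mean μ and an Inverse-Gamma(α, β) prior on σ², the Normal likelihood is conjugate: posterior is Inv-Gamma(α + n/2, β + Σ(xᵢ−μ)²/2).
Posterior: Inv-Gamma(4.6 + 10/2, 2.7 + 118.573/2) = Inv-Gamma(9.60, 61.9865).
Mode = β/(α+1) = 61.9865/10.60 = 5.8478.

5.8478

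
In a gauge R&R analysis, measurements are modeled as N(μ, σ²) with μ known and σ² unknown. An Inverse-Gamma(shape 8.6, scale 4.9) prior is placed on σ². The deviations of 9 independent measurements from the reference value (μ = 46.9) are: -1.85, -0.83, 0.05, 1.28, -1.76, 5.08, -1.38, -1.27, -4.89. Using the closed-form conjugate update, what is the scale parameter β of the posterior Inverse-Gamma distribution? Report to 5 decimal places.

With known mean μ and an Inverse-Gamma(α, β) prior on σ², the Normal likelihood is conjugate: posterior is Inv-Gamma(α + n/2, β + Σ(xᵢ−μ)²/2).
Σ(xᵢ−μ)² = (-1.85)² + (-0.83)² + (0.05)² + (1.28)² + (-1.76)² + (5.08)² + (-1.38)² + (-1.27)² + (-4.89)² = 62.0857.
Posterior: Inv-Gamma(8.6 + 9/2, 4.9 + 62.0857/2) = Inv-Gamma(13.10, 35.94285).
Posterior β = 35.94285.

35.94285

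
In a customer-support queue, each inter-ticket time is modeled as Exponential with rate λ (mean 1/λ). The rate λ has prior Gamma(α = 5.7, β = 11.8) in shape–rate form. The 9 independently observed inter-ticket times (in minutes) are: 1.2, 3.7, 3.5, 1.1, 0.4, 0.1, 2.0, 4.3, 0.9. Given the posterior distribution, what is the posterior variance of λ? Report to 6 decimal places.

0.017479

With a Gamma(shape α, rate β) prior on the exponential rate λ, the posterior after n observations with total T = Σxᵢ is Gamma(α+n, β+T).
Sum of observations T = 17.2 minutes; n = 9.
Posterior: Gamma(5.7+9, 11.8+17.2) = Gamma(14.7, 29.0).
Var = α/β² = 0.017479.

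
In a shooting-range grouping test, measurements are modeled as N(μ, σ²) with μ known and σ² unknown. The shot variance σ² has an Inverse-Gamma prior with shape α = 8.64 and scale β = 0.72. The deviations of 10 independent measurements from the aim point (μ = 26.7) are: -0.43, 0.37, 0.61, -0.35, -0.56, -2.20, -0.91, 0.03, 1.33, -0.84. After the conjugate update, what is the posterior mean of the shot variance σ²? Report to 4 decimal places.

With known mean μ and an Inverse-Gamma(α, β) prior on σ², the Normal likelihood is conjugate: posterior is Inv-Gamma(α + n/2, β + Σ(xᵢ−μ)²/2).
Σ(xᵢ−μ)² = (-0.43)² + (0.37)² + (0.61)² + (-0.35)² + (-0.56)² + (-2.20)² + (-0.91)² + (0.03)² + (1.33)² + (-0.84)² = 9.2735.
Posterior: Inv-Gamma(8.64 + 10/2, 0.72 + 9.2735/2) = Inv-Gamma(13.64, 5.35675).
E[σ²|data] = β/(α−1) = 5.35675/12.64 = 0.4238.

0.4238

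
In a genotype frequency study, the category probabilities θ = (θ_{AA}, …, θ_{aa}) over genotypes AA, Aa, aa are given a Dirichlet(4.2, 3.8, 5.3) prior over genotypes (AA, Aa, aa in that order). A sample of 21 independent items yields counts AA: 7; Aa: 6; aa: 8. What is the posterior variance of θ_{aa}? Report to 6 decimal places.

0.006725

The Dirichlet prior is conjugate to the Multinomial likelihood: each posterior αⱼ = prior αⱼ + observed count nⱼ.
Posterior concentration: (11.2, 9.8, 13.3), total = 34.3.
Var[θ_j] = α_j(Σα−α_j)/((Σα)²(Σα+1)) = 13.3·21.0/(34.3²·35.3) = 0.006725.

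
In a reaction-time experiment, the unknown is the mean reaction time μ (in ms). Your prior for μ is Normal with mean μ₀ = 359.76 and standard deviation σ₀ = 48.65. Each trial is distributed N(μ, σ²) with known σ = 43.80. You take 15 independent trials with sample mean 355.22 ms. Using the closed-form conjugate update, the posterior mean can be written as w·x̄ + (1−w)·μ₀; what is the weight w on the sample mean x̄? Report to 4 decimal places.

0.9487

For Normal data with known variance σ², a Normal(μ₀, σ₀²) prior on μ is conjugate. Posterior precision = 1/σ₀² + n/σ²; posterior mean is the precision-weighted average of μ₀ and x̄.
σ₀² = 48.65² = 2366.8225, σ² = 43.80² = 1918.44. Prior precision 1/σ₀² = 1/2366.8225; data precision n/σ² = 15/1918.44.
w = (n/σ²)/(1/σ₀² + n/σ²) = n·σ₀²/(σ² + n·σ₀²) = 15·2366.8225/(1918.44 + 15·2366.8225) = 35502.3375/37420.7775 = 0.9487.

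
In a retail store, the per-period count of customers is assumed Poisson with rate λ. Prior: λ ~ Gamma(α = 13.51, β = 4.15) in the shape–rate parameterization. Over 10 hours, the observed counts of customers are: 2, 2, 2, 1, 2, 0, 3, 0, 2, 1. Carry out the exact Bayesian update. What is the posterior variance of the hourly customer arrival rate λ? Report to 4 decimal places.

With a Gamma(shape α, rate β) prior, the Poisson likelihood is conjugate: the posterior is Gamma(α + ΣXᵢ, β + n).
Sum of counts S = 15 over n = 10 hours.
Posterior: Gamma(α+S, β+n) = Gamma(13.51+15, 4.15+10) = Gamma(28.51, 14.15).
Var = α/β² = 28.51/14.15² = 0.1424.

0.1424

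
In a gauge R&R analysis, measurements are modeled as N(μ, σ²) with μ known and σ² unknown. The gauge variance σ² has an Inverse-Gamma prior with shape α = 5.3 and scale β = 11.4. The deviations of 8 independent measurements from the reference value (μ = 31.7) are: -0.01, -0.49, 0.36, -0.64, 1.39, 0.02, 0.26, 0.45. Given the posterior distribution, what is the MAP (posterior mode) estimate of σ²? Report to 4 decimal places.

1.2516

With known mean μ and an Inverse-Gamma(α, β) prior on σ², the Normal likelihood is conjugate: posterior is Inv-Gamma(α + n/2, β + Σ(xᵢ−μ)²/2).
Σ(xᵢ−μ)² = (-0.01)² + (-0.49)² + (0.36)² + (-0.64)² + (1.39)² + (0.02)² + (0.26)² + (0.45)² = 2.9820.
Posterior: Inv-Gamma(5.3 + 8/2, 11.4 + 2.9820/2) = Inv-Gamma(9.30, 12.89100).
Mode = β/(α+1) = 12.89100/10.30 = 1.2516.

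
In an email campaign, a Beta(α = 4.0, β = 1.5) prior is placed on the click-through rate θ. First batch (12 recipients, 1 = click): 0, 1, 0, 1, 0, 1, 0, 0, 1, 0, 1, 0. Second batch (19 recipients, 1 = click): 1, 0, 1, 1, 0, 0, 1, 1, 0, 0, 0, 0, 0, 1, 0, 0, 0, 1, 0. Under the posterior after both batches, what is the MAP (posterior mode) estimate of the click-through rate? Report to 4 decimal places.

0.4348

The Beta prior is conjugate to a Binomial/Bernoulli likelihood; the update adds successes to α and failures to β.
After batch 1: Beta(4.0+5, 1.5+7) = Beta(9.0, 8.5).
After batch 2: Beta(9.0+7, 8.5+12) = Beta(16.0, 20.5).
Mode of Beta(a,b) for a,b>1 is (a−1)/(a+b−2) = 15.0/34.5 = 0.4348.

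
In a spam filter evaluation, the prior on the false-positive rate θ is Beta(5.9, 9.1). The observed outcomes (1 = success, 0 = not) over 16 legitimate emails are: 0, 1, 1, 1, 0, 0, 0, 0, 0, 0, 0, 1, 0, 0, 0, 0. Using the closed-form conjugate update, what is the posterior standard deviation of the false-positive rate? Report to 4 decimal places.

0.0824

The Beta prior is conjugate to a Binomial/Bernoulli likelihood; the update adds successes to α and failures to β.
Posterior: Beta(α+k, β+n−k) = Beta(5.9+4, 9.1+12) = Beta(9.9, 21.1).
Var = αβ/((α+β)²(α+β+1)) = 9.9·21.1/(31.0²·32.0) = 0.00679273; SD = √0.00679273 = 0.0824.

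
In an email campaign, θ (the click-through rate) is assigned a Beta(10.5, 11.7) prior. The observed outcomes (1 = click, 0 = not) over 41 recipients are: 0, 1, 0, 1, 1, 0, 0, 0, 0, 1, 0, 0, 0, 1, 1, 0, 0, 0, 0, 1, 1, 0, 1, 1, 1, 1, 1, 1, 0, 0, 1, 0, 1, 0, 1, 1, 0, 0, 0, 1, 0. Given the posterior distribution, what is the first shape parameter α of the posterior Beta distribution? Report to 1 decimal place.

29.5

The Beta prior is conjugate to a Binomial/Bernoulli likelihood; the update adds successes to α and failures to β.
Posterior: Beta(α+k, β+n−k) = Beta(10.5+19, 11.7+22) = Beta(29.5, 33.7).
Posterior α = 29.5.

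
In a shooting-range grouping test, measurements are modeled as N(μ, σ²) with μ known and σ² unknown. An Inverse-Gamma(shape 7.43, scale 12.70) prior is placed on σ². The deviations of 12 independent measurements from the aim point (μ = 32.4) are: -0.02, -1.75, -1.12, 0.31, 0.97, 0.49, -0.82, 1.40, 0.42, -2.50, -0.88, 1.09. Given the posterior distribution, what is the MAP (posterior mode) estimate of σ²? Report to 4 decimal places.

1.4558

With known mean μ and an Inverse-Gamma(α, β) prior on σ², the Normal likelihood is conjugate: posterior is Inv-Gamma(α + n/2, β + Σ(xᵢ−μ)²/2).
Σ(xᵢ−μ)² = (-0.02)² + (-1.75)² + (-1.12)² + (0.31)² + (0.97)² + (0.49)² + (-0.82)² + (1.40)² + (0.42)² + (-2.50)² + (-0.88)² + (1.09)² = 16.6157.
Posterior: Inv-Gamma(7.43 + 12/2, 12.70 + 16.6157/2) = Inv-Gamma(13.43, 21.00785).
Mode = β/(α+1) = 21.00785/14.43 = 1.4558.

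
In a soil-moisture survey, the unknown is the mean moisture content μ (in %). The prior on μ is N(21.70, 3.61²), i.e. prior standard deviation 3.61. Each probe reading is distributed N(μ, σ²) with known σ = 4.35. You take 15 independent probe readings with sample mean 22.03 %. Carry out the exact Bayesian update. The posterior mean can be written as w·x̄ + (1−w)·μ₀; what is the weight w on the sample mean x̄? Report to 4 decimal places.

0.9117

For Normal data with known variance σ², a Normal(μ₀, σ₀²) prior on μ is conjugate. Posterior precision = 1/σ₀² + n/σ²; posterior mean is the precision-weighted average of μ₀ and x̄.
σ₀² = 3.61² = 13.0321, σ² = 4.35² = 18.9225. Prior precision 1/σ₀² = 1/13.0321; data precision n/σ² = 15/18.9225.
w = (n/σ²)/(1/σ₀² + n/σ²) = n·σ₀²/(σ² + n·σ₀²) = 15·13.0321/(18.9225 + 15·13.0321) = 195.4815/214.404 = 0.9117.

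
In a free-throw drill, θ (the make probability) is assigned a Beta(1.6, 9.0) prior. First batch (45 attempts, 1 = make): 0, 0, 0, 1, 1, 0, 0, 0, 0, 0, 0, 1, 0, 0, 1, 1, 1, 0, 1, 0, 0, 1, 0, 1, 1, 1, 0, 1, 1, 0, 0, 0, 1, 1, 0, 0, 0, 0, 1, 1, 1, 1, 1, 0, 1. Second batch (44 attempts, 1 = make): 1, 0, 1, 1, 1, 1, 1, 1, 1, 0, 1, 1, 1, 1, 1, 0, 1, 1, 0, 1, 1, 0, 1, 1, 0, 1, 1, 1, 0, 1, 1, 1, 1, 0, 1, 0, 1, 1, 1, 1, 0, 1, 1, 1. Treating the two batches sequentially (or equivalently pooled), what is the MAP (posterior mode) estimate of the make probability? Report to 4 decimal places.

0.5697

The Beta prior is conjugate to a Binomial/Bernoulli likelihood; the update adds successes to α and failures to β.
After batch 1: Beta(1.6+21, 9.0+24) = Beta(22.6, 33.0).
After batch 2: Beta(22.6+34, 33.0+10) = Beta(56.6, 43.0).
Mode of Beta(a,b) for a,b>1 is (a−1)/(a+b−2) = 55.6/97.6 = 0.5697.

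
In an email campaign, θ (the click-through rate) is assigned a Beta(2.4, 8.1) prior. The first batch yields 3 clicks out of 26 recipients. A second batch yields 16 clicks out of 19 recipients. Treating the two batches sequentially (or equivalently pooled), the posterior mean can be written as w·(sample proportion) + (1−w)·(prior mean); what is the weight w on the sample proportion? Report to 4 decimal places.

The Beta prior is conjugate to a Binomial/Bernoulli likelihood; the update adds successes to α and failures to β.
Total number of recipients: n = 26 + 19 = 45.
Posterior mean = (α₀+k)/(α₀+β₀+n) = [n/(α₀+β₀+n)]·(k/n) + [(α₀+β₀)/(α₀+β₀+n)]·α₀/(α₀+β₀), so only n and the prior enter the weight.
The weight on the data is w = n/(α₀+β₀+n) = 45/(2.4+8.1+45) = 45/55.5 = 0.8108.

0.8108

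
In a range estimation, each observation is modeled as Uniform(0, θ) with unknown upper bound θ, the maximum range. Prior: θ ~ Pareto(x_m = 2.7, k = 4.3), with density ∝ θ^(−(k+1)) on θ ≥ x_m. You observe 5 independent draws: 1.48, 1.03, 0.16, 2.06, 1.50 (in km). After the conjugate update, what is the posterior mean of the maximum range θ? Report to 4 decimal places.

A Pareto(scale x_m, shape k) prior on the upper bound θ of Uniform(0, θ) is conjugate: posterior is Pareto(max(x_m, max xᵢ), k + n).
Sample maximum = 2.06; prior scale x_m = 2.7 → posterior scale = max = 2.70.
Posterior shape = 4.3 + 5 = 9.3.
E[θ|data] = k·x_m/(k−1) = 9.3·2.70/8.3 = 3.0253.

3.0253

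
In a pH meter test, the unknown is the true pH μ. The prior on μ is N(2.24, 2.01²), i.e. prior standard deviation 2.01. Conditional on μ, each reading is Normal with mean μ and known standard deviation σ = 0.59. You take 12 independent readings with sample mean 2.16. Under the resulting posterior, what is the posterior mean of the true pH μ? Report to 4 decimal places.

2.1606

For Normal data with known variance σ², a Normal(μ₀, σ₀²) prior on μ is conjugate. Posterior precision = 1/σ₀² + n/σ²; posterior mean is the precision-weighted average of μ₀ and x̄.
n·x̄ = 12·2.16 = 25.92.
σ₀² = 2.01² = 4.0401, σ² = 0.59² = 0.3481; σ² + n·σ₀² = 0.3481 + 12·4.0401 = 48.8293.
Posterior mean = (μ₀/σ₀² + n·x̄/σ²)/(1/σ₀² + n/σ²) = (σ²·μ₀ + σ₀²·n·x̄)/(σ² + n·σ₀²) = (0.3481·2.24 + 4.0401·25.92)/48.8293 = 105.499136/48.8293 = 2.1606.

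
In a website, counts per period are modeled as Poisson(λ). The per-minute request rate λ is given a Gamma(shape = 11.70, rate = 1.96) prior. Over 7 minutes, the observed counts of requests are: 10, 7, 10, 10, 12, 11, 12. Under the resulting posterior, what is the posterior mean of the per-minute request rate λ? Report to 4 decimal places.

With a Gamma(shape α, rate β) prior, the Poisson likelihood is conjugate: the posterior is Gamma(α + ΣXᵢ, β + n).
Sum of counts S = 72 over n = 7 minutes.
Posterior: Gamma(α+S, β+n) = Gamma(11.70+72, 1.96+7) = Gamma(83.70, 8.96).
Posterior mean = α/β = 83.70/8.96 = 9.3415.

9.3415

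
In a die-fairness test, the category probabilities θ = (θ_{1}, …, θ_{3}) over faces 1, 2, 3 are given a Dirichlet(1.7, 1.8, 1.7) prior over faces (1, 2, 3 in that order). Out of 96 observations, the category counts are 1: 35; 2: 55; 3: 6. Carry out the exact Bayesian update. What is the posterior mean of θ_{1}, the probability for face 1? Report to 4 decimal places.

0.3626

The Dirichlet prior is conjugate to the Multinomial likelihood: each posterior αⱼ = prior αⱼ + observed count nⱼ.
Posterior concentration: (36.7, 56.8, 7.7), total = 101.2.
E[θ_{1}|data] = α_{1}/Σα = 36.7/101.2 = 0.3626.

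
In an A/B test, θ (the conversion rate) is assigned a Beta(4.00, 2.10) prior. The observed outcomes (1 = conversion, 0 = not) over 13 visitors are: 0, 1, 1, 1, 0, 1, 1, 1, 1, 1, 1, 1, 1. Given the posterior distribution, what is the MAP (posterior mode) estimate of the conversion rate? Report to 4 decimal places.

The Beta prior is conjugate to a Binomial/Bernoulli likelihood; the update adds successes to α and failures to β.
Posterior: Beta(α+k, β+n−k) = Beta(4.00+11, 2.10+2) = Beta(15.00, 4.10).
Mode of Beta(a,b) for a,b>1 is (a−1)/(a+b−2) = 14.00/17.10 = 0.8187.

0.8187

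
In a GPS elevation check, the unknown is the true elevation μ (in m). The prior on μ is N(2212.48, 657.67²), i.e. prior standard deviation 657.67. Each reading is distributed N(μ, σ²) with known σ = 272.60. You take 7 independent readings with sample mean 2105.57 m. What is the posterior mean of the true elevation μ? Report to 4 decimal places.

For Normal data with known variance σ², a Normal(μ₀, σ₀²) prior on μ is conjugate. Posterior precision = 1/σ₀² + n/σ²; posterior mean is the precision-weighted average of μ₀ and x̄.
n·x̄ = 7·2105.57 = 14738.99.
σ₀² = 657.67² = 432529.8289, σ² = 272.60² = 74310.76; σ² + n·σ₀² = 74310.76 + 7·432529.8289 = 3102019.5623.
Posterior mean = (μ₀/σ₀² + n·x̄/σ²)/(1/σ₀² + n/σ²) = (σ²·μ₀ + σ₀²·n·x̄)/(σ² + n·σ₀²) = (74310.76·2212.48 + 432529.8289·14738.99)/3102019.5623 = 6539463893.143611/3102019.5623 = 2108.1311.

2108.1311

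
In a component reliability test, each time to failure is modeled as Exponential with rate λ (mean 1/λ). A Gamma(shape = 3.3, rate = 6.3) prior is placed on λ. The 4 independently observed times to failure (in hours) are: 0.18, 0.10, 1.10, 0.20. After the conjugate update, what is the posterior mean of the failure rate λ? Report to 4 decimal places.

0.9264

With a Gamma(shape α, rate β) prior on the exponential rate λ, the posterior after n observations with total T = Σxᵢ is Gamma(α+n, β+T).
Sum of observations T = 1.58 hours; n = 4.
Posterior: Gamma(3.3+4, 6.3+1.58) = Gamma(7.3, 7.88).
Posterior mean of λ = α/β = 7.3/7.88 = 0.9264.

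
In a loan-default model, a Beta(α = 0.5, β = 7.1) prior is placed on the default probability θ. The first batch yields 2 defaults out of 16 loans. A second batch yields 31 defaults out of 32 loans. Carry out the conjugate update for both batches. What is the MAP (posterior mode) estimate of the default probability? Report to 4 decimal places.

The Beta prior is conjugate to a Binomial/Bernoulli likelihood; the update adds successes to α and failures to β.
After batch 1: Beta(0.5+2, 7.1+14) = Beta(2.5, 21.1).
After batch 2: Beta(2.5+31, 21.1+1) = Beta(33.5, 22.1).
Mode of Beta(a,b) for a,b>1 is (a−1)/(a+b−2) = 32.5/53.6 = 0.6063.

0.6063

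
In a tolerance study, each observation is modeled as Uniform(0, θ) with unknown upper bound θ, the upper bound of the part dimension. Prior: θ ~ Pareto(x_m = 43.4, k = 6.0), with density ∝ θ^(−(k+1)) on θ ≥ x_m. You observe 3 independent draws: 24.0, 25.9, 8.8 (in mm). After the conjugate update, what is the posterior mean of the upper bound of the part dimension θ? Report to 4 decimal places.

48.8250

A Pareto(scale x_m, shape k) prior on the upper bound θ of Uniform(0, θ) is conjugate: posterior is Pareto(max(x_m, max xᵢ), k + n).
Sample maximum = 25.9; prior scale x_m = 43.4 → posterior scale = max = 43.4.
Posterior shape = 6.0 + 3 = 9.0.
E[θ|data] = k·x_m/(k−1) = 9.0·43.4/8.0 = 48.8250.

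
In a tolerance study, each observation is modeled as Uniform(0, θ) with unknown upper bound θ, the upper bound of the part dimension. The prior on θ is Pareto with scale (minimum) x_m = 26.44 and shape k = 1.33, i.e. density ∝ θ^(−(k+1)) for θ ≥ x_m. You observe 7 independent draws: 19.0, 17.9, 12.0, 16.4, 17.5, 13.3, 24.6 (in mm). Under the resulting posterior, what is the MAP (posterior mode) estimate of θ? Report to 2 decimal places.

A Pareto(scale x_m, shape k) prior on the upper bound θ of Uniform(0, θ) is conjugate: posterior is Pareto(max(x_m, max xᵢ), k + n).
Sample maximum = 24.6; prior scale x_m = 26.44 → posterior scale = max = 26.44.
Posterior shape = 1.33 + 7 = 8.33.
The Pareto density is decreasing on [x_m, ∞), so the mode is x_m = 26.44.

26.44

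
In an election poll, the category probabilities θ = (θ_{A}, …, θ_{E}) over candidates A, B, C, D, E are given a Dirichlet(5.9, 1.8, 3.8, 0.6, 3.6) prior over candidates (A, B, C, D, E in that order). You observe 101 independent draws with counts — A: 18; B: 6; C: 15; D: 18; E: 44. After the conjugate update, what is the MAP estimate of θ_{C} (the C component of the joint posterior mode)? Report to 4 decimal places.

0.1594

The Dirichlet prior is conjugate to the Multinomial likelihood: each posterior αⱼ = prior αⱼ + observed count nⱼ.
Posterior concentration: (23.9, 7.8, 18.8, 18.6, 47.6), total = 116.7.
Joint mode component: (α_{C}−1)/(Σα−K) = 17.8/111.7 = 0.1594.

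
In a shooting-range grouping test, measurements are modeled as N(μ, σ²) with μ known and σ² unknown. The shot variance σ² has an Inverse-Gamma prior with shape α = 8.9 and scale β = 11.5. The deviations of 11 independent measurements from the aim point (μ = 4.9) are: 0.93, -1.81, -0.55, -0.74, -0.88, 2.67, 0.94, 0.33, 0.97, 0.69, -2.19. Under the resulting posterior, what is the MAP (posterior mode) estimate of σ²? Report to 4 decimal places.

With known mean μ and an Inverse-Gamma(α, β) prior on σ², the Normal likelihood is conjugate: posterior is Inv-Gamma(α + n/2, β + Σ(xᵢ−μ)²/2).
Σ(xᵢ−μ)² = (0.93)² + (-1.81)² + (-0.55)² + (-0.74)² + (-0.88)² + (2.67)² + (0.94)² + (0.33)² + (0.97)² + (0.69)² + (-2.19)² = 20.1000.
Posterior: Inv-Gamma(8.9 + 11/2, 11.5 + 20.1000/2) = Inv-Gamma(14.40, 21.55000).
Mode = β/(α+1) = 21.55000/15.40 = 1.3994.

1.3994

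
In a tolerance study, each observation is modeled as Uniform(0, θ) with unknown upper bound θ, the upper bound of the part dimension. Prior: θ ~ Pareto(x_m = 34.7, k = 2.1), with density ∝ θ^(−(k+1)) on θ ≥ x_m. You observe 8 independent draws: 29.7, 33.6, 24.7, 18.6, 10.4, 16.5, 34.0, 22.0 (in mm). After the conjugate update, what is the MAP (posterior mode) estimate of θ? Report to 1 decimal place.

34.7

A Pareto(scale x_m, shape k) prior on the upper bound θ of Uniform(0, θ) is conjugate: posterior is Pareto(max(x_m, max xᵢ), k + n).
Sample maximum = 34.0; prior scale x_m = 34.7 → posterior scale = max = 34.7.
Posterior shape = 2.1 + 8 = 10.1.
The Pareto density is decreasing on [x_m, ∞), so the mode is x_m = 34.7.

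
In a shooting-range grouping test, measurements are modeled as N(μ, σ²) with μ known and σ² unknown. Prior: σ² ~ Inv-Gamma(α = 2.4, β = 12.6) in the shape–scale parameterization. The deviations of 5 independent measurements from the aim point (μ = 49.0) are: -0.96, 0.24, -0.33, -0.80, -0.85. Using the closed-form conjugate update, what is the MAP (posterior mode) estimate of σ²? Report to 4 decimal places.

2.3433

With known mean μ and an Inverse-Gamma(α, β) prior on σ², the Normal likelihood is conjugate: posterior is Inv-Gamma(α + n/2, β + Σ(xᵢ−μ)²/2).
Σ(xᵢ−μ)² = (-0.96)² + (0.24)² + (-0.33)² + (-0.80)² + (-0.85)² = 2.4506.
Posterior: Inv-Gamma(2.4 + 5/2, 12.6 + 2.4506/2) = Inv-Gamma(4.90, 13.82530).
Mode = β/(α+1) = 13.82530/5.90 = 2.3433.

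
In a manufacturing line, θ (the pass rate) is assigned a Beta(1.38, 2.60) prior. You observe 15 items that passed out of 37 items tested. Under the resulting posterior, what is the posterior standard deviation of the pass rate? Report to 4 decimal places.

0.0756

The Beta prior is conjugate to a Binomial/Bernoulli likelihood; the update adds successes to α and failures to β.
Posterior: Beta(α+k, β+n−k) = Beta(1.38+15, 2.60+22) = Beta(16.38, 24.60).
Var = αβ/((α+β)²(α+β+1)) = 16.38·24.60/(40.98²·41.98) = 0.00571561; SD = √0.00571561 = 0.0756.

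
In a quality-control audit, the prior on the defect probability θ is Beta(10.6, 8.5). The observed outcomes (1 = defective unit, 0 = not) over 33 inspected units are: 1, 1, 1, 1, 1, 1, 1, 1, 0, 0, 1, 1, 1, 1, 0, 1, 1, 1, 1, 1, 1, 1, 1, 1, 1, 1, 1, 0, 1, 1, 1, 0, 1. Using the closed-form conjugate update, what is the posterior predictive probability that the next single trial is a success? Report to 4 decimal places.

0.7409

The Beta prior is conjugate to a Binomial/Bernoulli likelihood; the update adds successes to α and failures to β.
Posterior: Beta(α+k, β+n−k) = Beta(10.6+28, 8.5+5) = Beta(38.6, 13.5).
For a single future Bernoulli trial, P(success | data) = α/(α+β) = 0.7409.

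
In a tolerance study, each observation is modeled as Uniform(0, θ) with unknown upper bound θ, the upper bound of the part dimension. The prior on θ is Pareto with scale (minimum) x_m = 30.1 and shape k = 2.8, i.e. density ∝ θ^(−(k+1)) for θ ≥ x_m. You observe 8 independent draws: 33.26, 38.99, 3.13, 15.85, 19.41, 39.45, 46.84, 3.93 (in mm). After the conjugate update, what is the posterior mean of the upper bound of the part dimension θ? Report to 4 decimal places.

51.6196

A Pareto(scale x_m, shape k) prior on the upper bound θ of Uniform(0, θ) is conjugate: posterior is Pareto(max(x_m, max xᵢ), k + n).
Sample maximum = 46.84; prior scale x_m = 30.1 → posterior scale = max = 46.84.
Posterior shape = 2.8 + 8 = 10.8.
E[θ|data] = k·x_m/(k−1) = 10.8·46.84/9.8 = 51.6196.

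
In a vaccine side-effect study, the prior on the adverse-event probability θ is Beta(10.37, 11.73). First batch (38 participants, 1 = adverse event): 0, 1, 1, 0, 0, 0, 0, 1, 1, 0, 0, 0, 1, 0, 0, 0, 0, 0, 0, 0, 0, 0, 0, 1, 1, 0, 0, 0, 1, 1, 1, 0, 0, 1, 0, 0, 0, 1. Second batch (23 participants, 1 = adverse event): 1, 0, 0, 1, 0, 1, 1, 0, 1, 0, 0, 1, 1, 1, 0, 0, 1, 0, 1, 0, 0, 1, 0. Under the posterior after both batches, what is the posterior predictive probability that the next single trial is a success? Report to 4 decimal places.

The Beta prior is conjugate to a Binomial/Bernoulli likelihood; the update adds successes to α and failures to β.
After batch 1: Beta(10.37+12, 11.73+26) = Beta(22.37, 37.73).
After batch 2: Beta(22.37+11, 37.73+12) = Beta(33.37, 49.73).
For a single future Bernoulli trial, P(success | data) = α/(α+β) = 0.4016.

0.4016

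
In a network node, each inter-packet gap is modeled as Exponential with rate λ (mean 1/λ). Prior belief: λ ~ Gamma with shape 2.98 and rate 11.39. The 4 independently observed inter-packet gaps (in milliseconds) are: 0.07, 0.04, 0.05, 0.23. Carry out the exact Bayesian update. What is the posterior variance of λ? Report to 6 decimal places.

With a Gamma(shape α, rate β) prior on the exponential rate λ, the posterior after n observations with total T = Σxᵢ is Gamma(α+n, β+T).
Sum of observations T = 0.39 milliseconds; n = 4.
Posterior: Gamma(2.98+4, 11.39+0.39) = Gamma(6.98, 11.78).
Var = α/β² = 0.050300.

0.050300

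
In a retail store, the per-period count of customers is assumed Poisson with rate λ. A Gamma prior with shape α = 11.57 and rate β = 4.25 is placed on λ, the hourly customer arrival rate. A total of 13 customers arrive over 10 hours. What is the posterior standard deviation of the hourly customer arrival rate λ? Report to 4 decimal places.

0.3478

With a Gamma(shape α, rate β) prior, the Poisson likelihood is conjugate: the posterior is Gamma(α + ΣXᵢ, β + n).
Posterior: Gamma(α+S, β+n) = Gamma(11.57+13, 4.25+10) = Gamma(24.57, 14.25).
SD = √α/β = √24.57/14.25 = 0.3478.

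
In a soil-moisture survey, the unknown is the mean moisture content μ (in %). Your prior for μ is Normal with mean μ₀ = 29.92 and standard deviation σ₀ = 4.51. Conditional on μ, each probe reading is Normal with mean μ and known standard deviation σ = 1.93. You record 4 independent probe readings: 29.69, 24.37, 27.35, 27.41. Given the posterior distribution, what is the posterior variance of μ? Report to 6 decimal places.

For Normal data with known variance σ², a Normal(μ₀, σ₀²) prior on μ is conjugate. Posterior precision = 1/σ₀² + n/σ²; posterior mean is the precision-weighted average of μ₀ and x̄.
σ₀² = 4.51² = 20.3401, σ² = 1.93² = 3.7249; σ² + n·σ₀² = 3.7249 + 4·20.3401 = 85.0853.
Posterior precision = 1/σ₀² + n/σ² = 1/20.3401 + 4/3.7249 = (σ² + n·σ₀²)/(σ₀²σ²) = 85.0853/(20.3401·3.7249); posterior variance σₙ² = σ₀²σ²/(σ² + n·σ₀²) = 20.3401·3.7249/85.0853 = 0.890457.

0.890457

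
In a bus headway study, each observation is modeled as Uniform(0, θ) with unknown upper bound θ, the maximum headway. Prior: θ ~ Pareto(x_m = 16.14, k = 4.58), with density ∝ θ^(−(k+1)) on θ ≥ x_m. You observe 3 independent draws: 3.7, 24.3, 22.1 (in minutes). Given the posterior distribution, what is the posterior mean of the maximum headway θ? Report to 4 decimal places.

27.9930

A Pareto(scale x_m, shape k) prior on the upper bound θ of Uniform(0, θ) is conjugate: posterior is Pareto(max(x_m, max xᵢ), k + n).
Sample maximum = 24.3; prior scale x_m = 16.14 → posterior scale = max = 24.30.
Posterior shape = 4.58 + 3 = 7.58.
E[θ|data] = k·x_m/(k−1) = 7.58·24.30/6.58 = 27.9930.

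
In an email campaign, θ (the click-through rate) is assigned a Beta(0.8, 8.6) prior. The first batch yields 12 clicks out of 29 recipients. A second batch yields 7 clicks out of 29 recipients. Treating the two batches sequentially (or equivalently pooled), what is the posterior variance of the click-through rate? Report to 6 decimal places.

0.003033

The Beta prior is conjugate to a Binomial/Bernoulli likelihood; the update adds successes to α and failures to β.
After batch 1: Beta(0.8+12, 8.6+17) = Beta(12.8, 25.6).
After batch 2: Beta(12.8+7, 25.6+22) = Beta(19.8, 47.6).
Var = αβ/((α+β)²(α+β+1)) = 19.8·47.6/(67.4²·68.4) = 0.003033.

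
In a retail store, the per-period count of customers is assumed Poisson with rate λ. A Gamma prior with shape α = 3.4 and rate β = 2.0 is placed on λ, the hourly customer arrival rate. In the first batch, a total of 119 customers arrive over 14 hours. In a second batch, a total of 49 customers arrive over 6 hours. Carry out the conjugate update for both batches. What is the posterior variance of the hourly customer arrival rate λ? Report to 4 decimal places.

0.3541

With a Gamma(shape α, rate β) prior, the Poisson likelihood is conjugate: the posterior is Gamma(α + ΣXᵢ, β + n).
After batch 1: Gamma(α+S, β+n) = Gamma(3.4+119, 2.0+14) = Gamma(122.4, 16.0).
After batch 2: Gamma(α+S, β+n) = Gamma(122.4+49, 16.0+6) = Gamma(171.4, 22.0).
Var = α/β² = 171.4/22.0² = 0.3541.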